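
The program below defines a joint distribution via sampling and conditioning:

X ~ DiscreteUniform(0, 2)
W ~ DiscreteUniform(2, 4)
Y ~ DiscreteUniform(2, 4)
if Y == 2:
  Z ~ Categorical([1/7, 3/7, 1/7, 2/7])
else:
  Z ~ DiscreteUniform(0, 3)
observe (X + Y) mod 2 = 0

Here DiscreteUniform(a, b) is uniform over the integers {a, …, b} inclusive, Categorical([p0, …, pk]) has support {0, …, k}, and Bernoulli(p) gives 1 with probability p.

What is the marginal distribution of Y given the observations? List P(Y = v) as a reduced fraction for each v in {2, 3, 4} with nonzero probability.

P(Y=2) = 2/5, P(Y=3) = 1/5, P(Y=4) = 2/5

Enumerate traces; 60 have nonzero weight after conditioning:
  (X=0, W=2, Y=2, Z=0) weight 1/189
  (X=0, W=2, Y=2, Z=1) weight 1/63
  (X=0, W=2, Y=2, Z=2) weight 1/189
  (X=0, W=2, Y=2, Z=3) weight 2/189
  (X=0, W=2, Y=4, Z=0) weight 1/108
  (X=0, W=2, Y=4, Z=1) weight 1/108
  (X=0, W=2, Y=4, Z=2) weight 1/108
  (X=0, W=2, Y=4, Z=3) weight 1/108
  (X=1, W=2, Y=3, Z=0) weight 1/108
  … 51 more
Group by Y:
  weight(Y=2) = 2/9
  weight(Y=3) = 1/9
  weight(Y=4) = 2/9
Total weight = 2/9 + 1/9 + 2/9 = 5/9
P(Y=2 | obs) = 2/9 / 5/9 = 2/5
P(Y=3 | obs) = 1/9 / 5/9 = 1/5
P(Y=4 | obs) = 2/9 / 5/9 = 2/5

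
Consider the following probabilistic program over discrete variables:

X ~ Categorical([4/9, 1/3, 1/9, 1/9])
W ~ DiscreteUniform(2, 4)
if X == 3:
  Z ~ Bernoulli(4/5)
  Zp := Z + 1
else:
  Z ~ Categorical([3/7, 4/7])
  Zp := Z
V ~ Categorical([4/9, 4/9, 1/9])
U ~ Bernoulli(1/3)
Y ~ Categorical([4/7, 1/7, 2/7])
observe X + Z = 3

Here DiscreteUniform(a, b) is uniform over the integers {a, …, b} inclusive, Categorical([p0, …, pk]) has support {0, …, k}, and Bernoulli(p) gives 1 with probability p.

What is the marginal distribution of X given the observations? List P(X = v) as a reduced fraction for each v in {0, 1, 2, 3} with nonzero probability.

P(X=2) = 20/27, P(X=3) = 7/27

Enumerate traces; 108 have nonzero weight after conditioning:
  (X=2, W=2, Z=1, V=0, U=0, Y=0) weight 128/35721
  (X=2, W=2, Z=1, V=0, U=0, Y=1) weight 32/35721
  (X=2, W=2, Z=1, V=0, U=0, Y=2) weight 64/35721
  (X=2, W=2, Z=1, V=0, U=1, Y=0) weight 64/35721
  (X=2, W=2, Z=1, V=0, U=1, Y=1) weight 16/35721
  (X=2, W=2, Z=1, V=0, U=1, Y=2) weight 32/35721
  (X=2, W=2, Z=1, V=1, U=0, Y=0) weight 128/35721
  (X=2, W=2, Z=1, V=1, U=0, Y=1) weight 32/35721
  (X=3, W=2, Z=0, V=0, U=0, Y=0) weight 32/25515
  … 99 more
Group by X:
  weight(X=2) = 4/63
  weight(X=3) = 1/45
Total weight = 4/63 + 1/45 = 3/35
P(X=2 | obs) = 4/63 / 3/35 = 20/27
P(X=3 | obs) = 1/45 / 3/35 = 7/27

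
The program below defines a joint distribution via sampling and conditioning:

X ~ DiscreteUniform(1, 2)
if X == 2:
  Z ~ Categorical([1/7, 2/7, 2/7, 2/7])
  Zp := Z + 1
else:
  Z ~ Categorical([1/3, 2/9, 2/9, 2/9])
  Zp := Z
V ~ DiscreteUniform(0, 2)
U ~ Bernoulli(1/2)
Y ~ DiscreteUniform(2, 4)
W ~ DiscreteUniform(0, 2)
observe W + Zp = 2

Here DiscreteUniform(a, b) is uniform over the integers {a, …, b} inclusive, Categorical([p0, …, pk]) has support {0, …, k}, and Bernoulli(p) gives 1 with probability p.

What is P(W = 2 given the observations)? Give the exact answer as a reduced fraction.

P(W = 2 | obs) = 21/76

Enumerate traces; 90 have nonzero weight after conditioning:
  (X=1, Z=0, V=0, U=0, Y=2, W=2) weight 1/324
  (X=1, Z=0, V=0, U=0, Y=3, W=2) weight 1/324
  (X=1, Z=0, V=0, U=0, Y=4, W=2) weight 1/324
  (X=1, Z=0, V=0, U=1, Y=2, W=2) weight 1/324
  (X=1, Z=0, V=0, U=1, Y=3, W=2) weight 1/324
  (X=1, Z=0, V=0, U=1, Y=4, W=2) weight 1/324
  (X=1, Z=0, V=1, U=0, Y=2, W=2) weight 1/324
  (X=1, Z=0, V=1, U=0, Y=3, W=2) weight 1/324
  (X=1, Z=1, V=0, U=0, Y=2, W=1) weight 1/486
  (X=1, Z=2, V=0, U=0, Y=2, W=0) weight 1/486
  … 80 more
Group by W:
  weight(W=0) = 16/189
  weight(W=1) = 23/378
  weight(W=2) = 1/18
Total weight = 16/189 + 23/378 + 1/18 = 38/189
P(W=0 | obs) = 16/189 / 38/189 = 8/19
P(W=1 | obs) = 23/378 / 38/189 = 23/76
P(W=2 | obs) = 1/18 / 38/189 = 21/76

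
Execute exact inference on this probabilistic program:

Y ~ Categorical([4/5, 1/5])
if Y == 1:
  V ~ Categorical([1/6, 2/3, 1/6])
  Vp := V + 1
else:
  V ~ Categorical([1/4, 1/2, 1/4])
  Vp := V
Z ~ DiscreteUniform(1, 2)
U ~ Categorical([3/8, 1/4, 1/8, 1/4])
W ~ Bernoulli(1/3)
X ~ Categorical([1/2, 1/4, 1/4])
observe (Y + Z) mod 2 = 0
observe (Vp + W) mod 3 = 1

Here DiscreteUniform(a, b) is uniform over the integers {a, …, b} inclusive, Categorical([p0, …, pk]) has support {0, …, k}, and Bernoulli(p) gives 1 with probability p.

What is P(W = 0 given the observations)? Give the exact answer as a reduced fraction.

P(W = 0 | obs) = 26/33

Enumerate traces; 48 have nonzero weight after conditioning:
  (Y=0, V=0, Z=2, U=0, W=1, X=0) weight 1/160
  (Y=0, V=0, Z=2, U=0, W=1, X=1) weight 1/320
  (Y=0, V=0, Z=2, U=0, W=1, X=2) weight 1/320
  (Y=0, V=0, Z=2, U=1, W=1, X=0) weight 1/240
  (Y=0, V=0, Z=2, U=1, W=1, X=1) weight 1/480
  (Y=0, V=0, Z=2, U=1, W=1, X=2) weight 1/480
  (Y=0, V=0, Z=2, U=2, W=1, X=0) weight 1/480
  (Y=0, V=0, Z=2, U=2, W=1, X=1) weight 1/960
  (Y=0, V=1, Z=2, U=0, W=0, X=0) weight 1/40
  … 39 more
Group by W:
  weight(W=0) = 13/90
  weight(W=1) = 7/180
Total weight = 13/90 + 7/180 = 11/60
P(W=0 | obs) = 13/90 / 11/60 = 26/33
P(W=1 | obs) = 7/180 / 11/60 = 7/33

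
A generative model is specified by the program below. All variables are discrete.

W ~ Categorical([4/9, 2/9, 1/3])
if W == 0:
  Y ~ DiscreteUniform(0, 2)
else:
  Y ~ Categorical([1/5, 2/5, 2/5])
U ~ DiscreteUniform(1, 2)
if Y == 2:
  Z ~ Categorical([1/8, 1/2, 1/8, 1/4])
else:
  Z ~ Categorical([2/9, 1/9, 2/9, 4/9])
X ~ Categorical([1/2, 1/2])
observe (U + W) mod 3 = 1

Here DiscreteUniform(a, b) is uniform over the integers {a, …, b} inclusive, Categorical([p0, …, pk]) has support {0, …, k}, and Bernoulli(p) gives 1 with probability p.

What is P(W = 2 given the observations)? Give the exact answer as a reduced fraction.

P(W = 2 | obs) = 3/7

Enumerate traces; 48 have nonzero weight after conditioning:
  (W=0, Y=0, U=1, Z=0, X=0) weight 2/243
  (W=0, Y=0, U=1, Z=0, X=1) weight 2/243
  (W=0, Y=0, U=1, Z=1, X=0) weight 1/243
  (W=0, Y=0, U=1, Z=1, X=1) weight 1/243
  (W=0, Y=0, U=1, Z=2, X=0) weight 2/243
  (W=0, Y=0, U=1, Z=2, X=1) weight 2/243
  (W=0, Y=0, U=1, Z=3, X=0) weight 4/243
  (W=0, Y=0, U=1, Z=3, X=1) weight 4/243
  (W=2, Y=0, U=2, Z=0, X=0) weight 1/270
  … 39 more
Group by W:
  weight(W=0) = 2/9
  weight(W=2) = 1/6
Total weight = 2/9 + 1/6 = 7/18
P(W=0 | obs) = 2/9 / 7/18 = 4/7
P(W=2 | obs) = 1/6 / 7/18 = 3/7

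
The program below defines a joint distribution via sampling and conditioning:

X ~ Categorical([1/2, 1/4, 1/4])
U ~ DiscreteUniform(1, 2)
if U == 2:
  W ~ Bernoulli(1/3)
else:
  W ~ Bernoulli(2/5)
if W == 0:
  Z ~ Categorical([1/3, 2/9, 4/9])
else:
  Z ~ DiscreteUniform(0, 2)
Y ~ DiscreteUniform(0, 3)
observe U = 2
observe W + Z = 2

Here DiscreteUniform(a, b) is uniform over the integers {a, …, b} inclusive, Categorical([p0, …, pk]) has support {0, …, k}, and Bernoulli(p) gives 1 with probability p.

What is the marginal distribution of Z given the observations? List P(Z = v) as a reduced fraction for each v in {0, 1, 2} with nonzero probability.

Enumerate traces; 24 have nonzero weight after conditioning:
  (X=0, U=2, W=0, Z=2, Y=0) weight 1/54
  (X=0, U=2, W=0, Z=2, Y=1) weight 1/54
  (X=0, U=2, W=0, Z=2, Y=2) weight 1/54
  (X=0, U=2, W=0, Z=2, Y=3) weight 1/54
  (X=0, U=2, W=1, Z=1, Y=0) weight 1/144
  (X=0, U=2, W=1, Z=1, Y=1) weight 1/144
  (X=0, U=2, W=1, Z=1, Y=2) weight 1/144
  (X=0, U=2, W=1, Z=1, Y=3) weight 1/144
  … 16 more
Group by Z:
  weight(Z=1) = 1/18
  weight(Z=2) = 4/27
Total weight = 1/18 + 4/27 = 11/54
P(Z=1 | obs) = 1/18 / 11/54 = 3/11
P(Z=2 | obs) = 4/27 / 11/54 = 8/11

P(Z=1) = 3/11, P(Z=2) = 8/11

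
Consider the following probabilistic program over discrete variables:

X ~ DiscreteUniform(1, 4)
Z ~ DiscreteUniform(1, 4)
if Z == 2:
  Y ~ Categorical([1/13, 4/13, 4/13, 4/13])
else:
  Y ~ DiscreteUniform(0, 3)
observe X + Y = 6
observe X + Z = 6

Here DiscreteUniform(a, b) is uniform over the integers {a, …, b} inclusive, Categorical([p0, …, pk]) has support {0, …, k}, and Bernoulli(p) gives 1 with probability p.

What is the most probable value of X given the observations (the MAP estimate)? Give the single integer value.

Enumerate traces; 2 have nonzero weight after conditioning:
  (X=3, Z=3, Y=3) weight 1/64
  (X=4, Z=2, Y=2) weight 1/52
Group by X:
  weight(X=3) = 1/64
  weight(X=4) = 1/52
Total weight = 1/64 + 1/52 = 29/832
P(X=3 | obs) = 1/64 / 29/832 = 13/29
P(X=4 | obs) = 1/52 / 29/832 = 16/29
argmax = 4

argmax_v P(X = v | obs) = 4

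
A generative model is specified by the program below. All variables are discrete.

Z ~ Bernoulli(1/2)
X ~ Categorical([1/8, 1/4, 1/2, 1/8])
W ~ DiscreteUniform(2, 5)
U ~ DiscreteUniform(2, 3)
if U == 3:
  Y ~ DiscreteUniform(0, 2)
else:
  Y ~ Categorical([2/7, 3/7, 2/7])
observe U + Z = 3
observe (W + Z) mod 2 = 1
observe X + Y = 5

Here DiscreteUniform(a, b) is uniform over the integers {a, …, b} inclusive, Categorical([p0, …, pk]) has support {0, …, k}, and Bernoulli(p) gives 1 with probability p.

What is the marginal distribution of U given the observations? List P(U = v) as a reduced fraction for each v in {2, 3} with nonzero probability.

Enumerate traces; 4 have nonzero weight after conditioning:
  (Z=0, X=3, W=3, U=3, Y=2) weight 1/384
  (Z=0, X=3, W=5, U=3, Y=2) weight 1/384
  (Z=1, X=3, W=2, U=2, Y=2) weight 1/448
  (Z=1, X=3, W=4, U=2, Y=2) weight 1/448
Group by U:
  weight(U=2) = 1/224
  weight(U=3) = 1/192
Total weight = 1/224 + 1/192 = 13/1344
P(U=2 | obs) = 1/224 / 13/1344 = 6/13
P(U=3 | obs) = 1/192 / 13/1344 = 7/13

P(U=2) = 6/13, P(U=3) = 7/13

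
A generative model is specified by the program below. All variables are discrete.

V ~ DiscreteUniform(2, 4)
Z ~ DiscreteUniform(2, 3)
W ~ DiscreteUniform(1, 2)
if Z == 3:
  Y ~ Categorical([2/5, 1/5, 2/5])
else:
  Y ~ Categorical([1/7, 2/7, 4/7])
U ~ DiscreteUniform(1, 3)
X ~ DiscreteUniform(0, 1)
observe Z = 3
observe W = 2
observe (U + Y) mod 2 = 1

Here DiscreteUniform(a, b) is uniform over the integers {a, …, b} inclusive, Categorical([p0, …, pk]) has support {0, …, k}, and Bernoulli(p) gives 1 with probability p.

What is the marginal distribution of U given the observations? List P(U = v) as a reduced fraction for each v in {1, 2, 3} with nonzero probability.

Enumerate traces; 30 have nonzero weight after conditioning:
  (V=2, Z=3, W=2, Y=0, U=1, X=0) weight 1/180
  (V=2, Z=3, W=2, Y=0, U=1, X=1) weight 1/180
  (V=2, Z=3, W=2, Y=0, U=3, X=0) weight 1/180
  (V=2, Z=3, W=2, Y=0, U=3, X=1) weight 1/180
  (V=2, Z=3, W=2, Y=1, U=2, X=0) weight 1/360
  (V=2, Z=3, W=2, Y=1, U=2, X=1) weight 1/360
  (V=2, Z=3, W=2, Y=2, U=1, X=0) weight 1/180
  (V=2, Z=3, W=2, Y=2, U=1, X=1) weight 1/180
  … 22 more
Group by U:
  weight(U=1) = 1/15
  weight(U=2) = 1/60
  weight(U=3) = 1/15
Total weight = 1/15 + 1/60 + 1/15 = 3/20
P(U=1 | obs) = 1/15 / 3/20 = 4/9
P(U=2 | obs) = 1/60 / 3/20 = 1/9
P(U=3 | obs) = 1/15 / 3/20 = 4/9

P(U=1) = 4/9, P(U=2) = 1/9, P(U=3) = 4/9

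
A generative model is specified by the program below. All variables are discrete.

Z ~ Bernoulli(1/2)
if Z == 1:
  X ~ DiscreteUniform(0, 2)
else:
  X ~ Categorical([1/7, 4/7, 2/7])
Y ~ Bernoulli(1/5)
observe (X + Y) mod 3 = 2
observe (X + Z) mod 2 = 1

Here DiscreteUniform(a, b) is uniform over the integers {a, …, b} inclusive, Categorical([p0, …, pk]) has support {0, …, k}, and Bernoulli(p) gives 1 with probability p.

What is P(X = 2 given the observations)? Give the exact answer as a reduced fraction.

Enumerate traces; 2 have nonzero weight after conditioning:
  (Z=0, X=1, Y=1) weight 2/35
  (Z=1, X=2, Y=0) weight 2/15
Group by X:
  weight(X=1) = 2/35
  weight(X=2) = 2/15
Total weight = 2/35 + 2/15 = 4/21
P(X=1 | obs) = 2/35 / 4/21 = 3/10
P(X=2 | obs) = 2/15 / 4/21 = 7/10

P(X = 2 | obs) = 7/10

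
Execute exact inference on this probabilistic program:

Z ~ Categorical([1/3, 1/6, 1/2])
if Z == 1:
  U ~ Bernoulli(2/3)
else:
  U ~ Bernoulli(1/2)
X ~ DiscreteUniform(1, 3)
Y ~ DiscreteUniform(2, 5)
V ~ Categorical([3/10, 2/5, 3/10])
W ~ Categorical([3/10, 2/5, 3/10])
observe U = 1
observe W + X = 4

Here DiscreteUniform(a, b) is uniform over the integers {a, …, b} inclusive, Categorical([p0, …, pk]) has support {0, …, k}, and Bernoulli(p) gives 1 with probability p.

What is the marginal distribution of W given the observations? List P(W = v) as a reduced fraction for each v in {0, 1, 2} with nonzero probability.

P(W=1) = 4/7, P(W=2) = 3/7

Enumerate traces; 72 have nonzero weight after conditioning:
  (Z=0, U=1, X=2, Y=2, V=0, W=2) weight 1/800
  (Z=0, U=1, X=2, Y=2, V=1, W=2) weight 1/600
  (Z=0, U=1, X=2, Y=2, V=2, W=2) weight 1/800
  (Z=0, U=1, X=2, Y=3, V=0, W=2) weight 1/800
  (Z=0, U=1, X=2, Y=3, V=1, W=2) weight 1/600
  (Z=0, U=1, X=2, Y=3, V=2, W=2) weight 1/800
  (Z=0, U=1, X=2, Y=4, V=0, W=2) weight 1/800
  (Z=0, U=1, X=2, Y=4, V=1, W=2) weight 1/600
  (Z=0, U=1, X=3, Y=2, V=0, W=1) weight 1/600
  … 63 more
Group by W:
  weight(W=1) = 19/270
  weight(W=2) = 19/360
Total weight = 19/270 + 19/360 = 133/1080
P(W=1 | obs) = 19/270 / 133/1080 = 4/7
P(W=2 | obs) = 19/360 / 133/1080 = 3/7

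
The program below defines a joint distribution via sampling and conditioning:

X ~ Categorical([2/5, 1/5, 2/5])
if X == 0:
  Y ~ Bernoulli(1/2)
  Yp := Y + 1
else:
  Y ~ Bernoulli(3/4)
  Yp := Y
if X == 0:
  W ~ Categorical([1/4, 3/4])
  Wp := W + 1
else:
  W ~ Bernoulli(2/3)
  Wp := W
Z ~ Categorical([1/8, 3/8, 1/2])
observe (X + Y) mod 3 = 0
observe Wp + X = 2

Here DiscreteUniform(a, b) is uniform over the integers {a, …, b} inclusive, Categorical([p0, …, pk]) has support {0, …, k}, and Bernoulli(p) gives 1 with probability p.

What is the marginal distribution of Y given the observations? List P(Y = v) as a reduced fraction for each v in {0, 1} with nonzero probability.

Enumerate traces; 6 have nonzero weight after conditioning:
  (X=0, Y=0, W=1, Z=0) weight 3/160
  (X=0, Y=0, W=1, Z=1) weight 9/160
  (X=0, Y=0, W=1, Z=2) weight 3/40
  (X=2, Y=1, W=0, Z=0) weight 1/80
  (X=2, Y=1, W=0, Z=1) weight 3/80
  (X=2, Y=1, W=0, Z=2) weight 1/20
Group by Y:
  weight(Y=0) = 3/20
  weight(Y=1) = 1/10
Total weight = 3/20 + 1/10 = 1/4
P(Y=0 | obs) = 3/20 / 1/4 = 3/5
P(Y=1 | obs) = 1/10 / 1/4 = 2/5

P(Y=0) = 3/5, P(Y=1) = 2/5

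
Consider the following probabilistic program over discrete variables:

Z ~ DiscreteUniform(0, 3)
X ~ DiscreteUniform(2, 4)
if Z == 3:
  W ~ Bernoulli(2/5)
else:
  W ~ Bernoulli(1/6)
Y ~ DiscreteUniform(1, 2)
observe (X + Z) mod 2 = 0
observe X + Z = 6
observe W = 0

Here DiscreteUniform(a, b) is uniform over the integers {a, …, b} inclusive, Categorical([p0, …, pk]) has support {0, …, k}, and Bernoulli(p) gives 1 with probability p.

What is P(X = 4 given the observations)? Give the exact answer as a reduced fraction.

P(X = 4 | obs) = 25/43

Enumerate traces; 4 have nonzero weight after conditioning:
  (Z=2, X=4, W=0, Y=1) weight 5/144
  (Z=2, X=4, W=0, Y=2) weight 5/144
  (Z=3, X=3, W=0, Y=1) weight 1/40
  (Z=3, X=3, W=0, Y=2) weight 1/40
Group by X:
  weight(X=3) = 1/20
  weight(X=4) = 5/72
Total weight = 1/20 + 5/72 = 43/360
P(X=3 | obs) = 1/20 / 43/360 = 18/43
P(X=4 | obs) = 5/72 / 43/360 = 25/43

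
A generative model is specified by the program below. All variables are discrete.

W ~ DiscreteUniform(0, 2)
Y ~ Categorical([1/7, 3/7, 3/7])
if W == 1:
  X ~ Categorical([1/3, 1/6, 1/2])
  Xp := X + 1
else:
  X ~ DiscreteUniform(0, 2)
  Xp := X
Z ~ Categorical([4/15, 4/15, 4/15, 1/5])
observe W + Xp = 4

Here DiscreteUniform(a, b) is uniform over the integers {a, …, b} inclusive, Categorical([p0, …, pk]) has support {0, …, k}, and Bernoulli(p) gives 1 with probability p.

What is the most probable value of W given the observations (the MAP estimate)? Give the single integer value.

argmax_v P(W = v | obs) = 1

Enumerate traces; 24 have nonzero weight after conditioning:
  (W=1, Y=0, X=2, Z=0) weight 2/315
  (W=1, Y=0, X=2, Z=1) weight 2/315
  (W=1, Y=0, X=2, Z=2) weight 2/315
  (W=1, Y=0, X=2, Z=3) weight 1/210
  (W=1, Y=1, X=2, Z=0) weight 2/105
  (W=1, Y=1, X=2, Z=1) weight 2/105
  (W=1, Y=1, X=2, Z=2) weight 2/105
  (W=1, Y=1, X=2, Z=3) weight 1/70
  (W=2, Y=0, X=2, Z=0) weight 4/945
  … 15 more
Group by W:
  weight(W=1) = 1/6
  weight(W=2) = 1/9
Total weight = 1/6 + 1/9 = 5/18
P(W=1 | obs) = 1/6 / 5/18 = 3/5
P(W=2 | obs) = 1/9 / 5/18 = 2/5
argmax = 1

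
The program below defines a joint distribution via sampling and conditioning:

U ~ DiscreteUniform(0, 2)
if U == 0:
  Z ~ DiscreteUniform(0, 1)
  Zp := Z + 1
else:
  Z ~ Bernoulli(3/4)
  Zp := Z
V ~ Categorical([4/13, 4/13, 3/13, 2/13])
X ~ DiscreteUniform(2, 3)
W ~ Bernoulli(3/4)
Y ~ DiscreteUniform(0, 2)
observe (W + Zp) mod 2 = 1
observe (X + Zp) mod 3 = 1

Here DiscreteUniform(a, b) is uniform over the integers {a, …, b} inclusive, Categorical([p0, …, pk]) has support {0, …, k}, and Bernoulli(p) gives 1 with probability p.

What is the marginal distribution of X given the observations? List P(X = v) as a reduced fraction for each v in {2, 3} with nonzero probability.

Enumerate traces; 48 have nonzero weight after conditioning:
  (U=0, Z=0, V=0, X=3, W=0, Y=0) weight 1/468
  (U=0, Z=0, V=0, X=3, W=0, Y=1) weight 1/468
  (U=0, Z=0, V=0, X=3, W=0, Y=2) weight 1/468
  (U=0, Z=0, V=1, X=3, W=0, Y=0) weight 1/468
  (U=0, Z=0, V=1, X=3, W=0, Y=1) weight 1/468
  (U=0, Z=0, V=1, X=3, W=0, Y=2) weight 1/468
  (U=0, Z=0, V=2, X=3, W=0, Y=0) weight 1/624
  (U=0, Z=0, V=2, X=3, W=0, Y=1) weight 1/624
  (U=0, Z=1, V=0, X=2, W=1, Y=0) weight 1/156
  … 39 more
Group by X:
  weight(X=2) = 1/16
  weight(X=3) = 1/12
Total weight = 1/16 + 1/12 = 7/48
P(X=2 | obs) = 1/16 / 7/48 = 3/7
P(X=3 | obs) = 1/12 / 7/48 = 4/7

P(X=2) = 3/7, P(X=3) = 4/7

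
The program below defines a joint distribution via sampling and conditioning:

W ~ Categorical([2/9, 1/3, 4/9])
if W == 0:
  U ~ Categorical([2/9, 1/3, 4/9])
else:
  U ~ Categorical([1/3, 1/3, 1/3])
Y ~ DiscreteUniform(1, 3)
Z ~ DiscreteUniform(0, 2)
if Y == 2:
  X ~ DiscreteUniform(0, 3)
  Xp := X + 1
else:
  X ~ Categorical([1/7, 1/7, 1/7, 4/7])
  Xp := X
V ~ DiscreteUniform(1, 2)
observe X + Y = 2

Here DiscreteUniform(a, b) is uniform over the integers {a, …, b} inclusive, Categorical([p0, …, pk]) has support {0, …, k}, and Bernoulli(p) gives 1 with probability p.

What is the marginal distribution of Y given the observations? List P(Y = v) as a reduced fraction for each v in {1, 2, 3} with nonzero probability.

P(Y=1) = 4/11, P(Y=2) = 7/11

Enumerate traces; 108 have nonzero weight after conditioning:
  (W=0, U=0, Y=1, Z=0, X=1, V=1) weight 2/5103
  (W=0, U=0, Y=1, Z=0, X=1, V=2) weight 2/5103
  (W=0, U=0, Y=1, Z=1, X=1, V=1) weight 2/5103
  (W=0, U=0, Y=1, Z=1, X=1, V=2) weight 2/5103
  (W=0, U=0, Y=1, Z=2, X=1, V=1) weight 2/5103
  (W=0, U=0, Y=1, Z=2, X=1, V=2) weight 2/5103
  (W=0, U=0, Y=2, Z=0, X=0, V=1) weight 1/1458
  (W=0, U=0, Y=2, Z=0, X=0, V=2) weight 1/1458
  … 100 more
Group by Y:
  weight(Y=1) = 1/21
  weight(Y=2) = 1/12
Total weight = 1/21 + 1/12 = 11/84
P(Y=1 | obs) = 1/21 / 11/84 = 4/11
P(Y=2 | obs) = 1/12 / 11/84 = 7/11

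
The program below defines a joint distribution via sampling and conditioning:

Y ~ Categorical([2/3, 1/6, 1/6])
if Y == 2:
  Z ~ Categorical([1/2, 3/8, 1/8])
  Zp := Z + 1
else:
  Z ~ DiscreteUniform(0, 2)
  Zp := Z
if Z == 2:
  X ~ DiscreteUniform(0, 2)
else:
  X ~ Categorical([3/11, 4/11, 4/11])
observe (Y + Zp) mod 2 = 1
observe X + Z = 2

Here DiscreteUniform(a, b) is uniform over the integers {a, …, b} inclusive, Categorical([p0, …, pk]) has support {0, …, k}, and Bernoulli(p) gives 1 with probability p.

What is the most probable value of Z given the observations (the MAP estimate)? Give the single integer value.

Enumerate traces; 5 have nonzero weight after conditioning:
  (Y=0, Z=1, X=1) weight 8/99
  (Y=1, Z=0, X=2) weight 2/99
  (Y=1, Z=2, X=0) weight 1/54
  (Y=2, Z=0, X=2) weight 1/33
  (Y=2, Z=2, X=0) weight 1/144
Group by Z:
  weight(Z=0) = 5/99
  weight(Z=1) = 8/99
  weight(Z=2) = 11/432
Total weight = 5/99 + 8/99 + 11/432 = 745/4752
P(Z=0 | obs) = 5/99 / 745/4752 = 48/149
P(Z=1 | obs) = 8/99 / 745/4752 = 384/745
P(Z=2 | obs) = 11/432 / 745/4752 = 121/745
argmax = 1

argmax_v P(Z = v | obs) = 1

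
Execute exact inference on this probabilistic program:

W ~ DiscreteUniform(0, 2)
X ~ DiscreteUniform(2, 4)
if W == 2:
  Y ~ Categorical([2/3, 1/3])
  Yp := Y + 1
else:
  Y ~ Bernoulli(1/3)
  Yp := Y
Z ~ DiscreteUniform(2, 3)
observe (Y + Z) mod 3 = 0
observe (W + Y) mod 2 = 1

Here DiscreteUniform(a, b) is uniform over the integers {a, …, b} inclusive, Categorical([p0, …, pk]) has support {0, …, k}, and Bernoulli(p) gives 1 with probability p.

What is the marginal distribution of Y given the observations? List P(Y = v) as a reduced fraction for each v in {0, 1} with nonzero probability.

Enumerate traces; 9 have nonzero weight after conditioning:
  (W=0, X=2, Y=1, Z=2) weight 1/54
  (W=0, X=3, Y=1, Z=2) weight 1/54
  (W=0, X=4, Y=1, Z=2) weight 1/54
  (W=1, X=2, Y=0, Z=3) weight 1/27
  (W=1, X=3, Y=0, Z=3) weight 1/27
  (W=1, X=4, Y=0, Z=3) weight 1/27
  (W=2, X=2, Y=1, Z=2) weight 1/54
  (W=2, X=3, Y=1, Z=2) weight 1/54
  … 1 more
Group by Y:
  weight(Y=0) = 1/9
  weight(Y=1) = 1/9
Total weight = 1/9 + 1/9 = 2/9
P(Y=0 | obs) = 1/9 / 2/9 = 1/2
P(Y=1 | obs) = 1/9 / 2/9 = 1/2

P(Y=0) = 1/2, P(Y=1) = 1/2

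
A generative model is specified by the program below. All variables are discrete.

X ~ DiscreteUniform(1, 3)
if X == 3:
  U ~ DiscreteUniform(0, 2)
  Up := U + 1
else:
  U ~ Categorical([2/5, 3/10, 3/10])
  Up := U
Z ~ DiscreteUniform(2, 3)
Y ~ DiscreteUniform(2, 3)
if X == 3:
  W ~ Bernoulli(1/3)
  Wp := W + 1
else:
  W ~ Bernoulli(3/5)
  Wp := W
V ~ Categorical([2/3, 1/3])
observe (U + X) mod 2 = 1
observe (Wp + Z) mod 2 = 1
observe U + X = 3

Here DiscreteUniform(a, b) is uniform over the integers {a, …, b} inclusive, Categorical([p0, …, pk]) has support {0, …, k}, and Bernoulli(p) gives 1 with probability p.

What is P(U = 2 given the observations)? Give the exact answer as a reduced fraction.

P(U = 2 | obs) = 9/28

Enumerate traces; 24 have nonzero weight after conditioning:
  (X=1, U=2, Z=2, Y=2, W=1, V=0) weight 1/100
  (X=1, U=2, Z=2, Y=2, W=1, V=1) weight 1/200
  (X=1, U=2, Z=2, Y=3, W=1, V=0) weight 1/100
  (X=1, U=2, Z=2, Y=3, W=1, V=1) weight 1/200
  (X=1, U=2, Z=3, Y=2, W=0, V=0) weight 1/150
  (X=1, U=2, Z=3, Y=2, W=0, V=1) weight 1/300
  (X=1, U=2, Z=3, Y=3, W=0, V=0) weight 1/150
  (X=1, U=2, Z=3, Y=3, W=0, V=1) weight 1/300
  (X=2, U=1, Z=2, Y=2, W=1, V=0) weight 1/100
  (X=3, U=0, Z=2, Y=2, W=0, V=0) weight 1/81
  … 14 more
Group by U:
  weight(U=0) = 1/18
  weight(U=1) = 1/20
  weight(U=2) = 1/20
Total weight = 1/18 + 1/20 + 1/20 = 7/45
P(U=0 | obs) = 1/18 / 7/45 = 5/14
P(U=1 | obs) = 1/20 / 7/45 = 9/28
P(U=2 | obs) = 1/20 / 7/45 = 9/28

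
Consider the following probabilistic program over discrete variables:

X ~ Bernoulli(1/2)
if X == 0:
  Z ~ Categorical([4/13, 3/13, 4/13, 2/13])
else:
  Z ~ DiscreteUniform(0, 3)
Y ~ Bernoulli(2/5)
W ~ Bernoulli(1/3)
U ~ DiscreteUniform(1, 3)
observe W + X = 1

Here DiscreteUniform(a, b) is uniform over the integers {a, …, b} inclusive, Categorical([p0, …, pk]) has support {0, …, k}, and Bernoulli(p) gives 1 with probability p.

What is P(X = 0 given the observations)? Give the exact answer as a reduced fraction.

Enumerate traces; 48 have nonzero weight after conditioning:
  (X=0, Z=0, Y=0, W=1, U=1) weight 2/195
  (X=0, Z=0, Y=0, W=1, U=2) weight 2/195
  (X=0, Z=0, Y=0, W=1, U=3) weight 2/195
  (X=0, Z=0, Y=1, W=1, U=1) weight 4/585
  (X=0, Z=0, Y=1, W=1, U=2) weight 4/585
  (X=0, Z=0, Y=1, W=1, U=3) weight 4/585
  (X=0, Z=1, Y=0, W=1, U=1) weight 1/130
  (X=0, Z=1, Y=0, W=1, U=2) weight 1/130
  (X=1, Z=0, Y=0, W=0, U=1) weight 1/60
  … 39 more
Group by X:
  weight(X=0) = 1/6
  weight(X=1) = 1/3
Total weight = 1/6 + 1/3 = 1/2
P(X=0 | obs) = 1/6 / 1/2 = 1/3
P(X=1 | obs) = 1/3 / 1/2 = 2/3

P(X = 0 | obs) = 1/3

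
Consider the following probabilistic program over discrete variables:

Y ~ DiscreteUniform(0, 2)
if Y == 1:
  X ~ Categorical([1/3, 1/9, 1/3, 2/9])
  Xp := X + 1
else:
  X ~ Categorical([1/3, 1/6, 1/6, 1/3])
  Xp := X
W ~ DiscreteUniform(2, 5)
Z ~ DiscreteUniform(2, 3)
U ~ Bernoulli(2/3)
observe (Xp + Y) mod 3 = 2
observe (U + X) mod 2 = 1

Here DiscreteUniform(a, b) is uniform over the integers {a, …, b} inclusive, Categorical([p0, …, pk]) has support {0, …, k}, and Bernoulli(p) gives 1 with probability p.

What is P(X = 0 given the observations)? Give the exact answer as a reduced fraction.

Enumerate traces; 40 have nonzero weight after conditioning:
  (Y=0, X=2, W=2, Z=2, U=1) weight 1/216
  (Y=0, X=2, W=2, Z=3, U=1) weight 1/216
  (Y=0, X=2, W=3, Z=2, U=1) weight 1/216
  (Y=0, X=2, W=3, Z=3, U=1) weight 1/216
  (Y=0, X=2, W=4, Z=2, U=1) weight 1/216
  (Y=0, X=2, W=4, Z=3, U=1) weight 1/216
  (Y=0, X=2, W=5, Z=2, U=1) weight 1/216
  (Y=0, X=2, W=5, Z=3, U=1) weight 1/216
  (Y=1, X=0, W=2, Z=2, U=1) weight 1/108
  (Y=1, X=3, W=2, Z=2, U=0) weight 1/324
  … 30 more
Group by X:
  weight(X=0) = 4/27
  weight(X=2) = 1/27
  weight(X=3) = 5/81
Total weight = 4/27 + 1/27 + 5/81 = 20/81
P(X=0 | obs) = 4/27 / 20/81 = 3/5
P(X=2 | obs) = 1/27 / 20/81 = 3/20
P(X=3 | obs) = 5/81 / 20/81 = 1/4

P(X = 0 | obs) = 3/5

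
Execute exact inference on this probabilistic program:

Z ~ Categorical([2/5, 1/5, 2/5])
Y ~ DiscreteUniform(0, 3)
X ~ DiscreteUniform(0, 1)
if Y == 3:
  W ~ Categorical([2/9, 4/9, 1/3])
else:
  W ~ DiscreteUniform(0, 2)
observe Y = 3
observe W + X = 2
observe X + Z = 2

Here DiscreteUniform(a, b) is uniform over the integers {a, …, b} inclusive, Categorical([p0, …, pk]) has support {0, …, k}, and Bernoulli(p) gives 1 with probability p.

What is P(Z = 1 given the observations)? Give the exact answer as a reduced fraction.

P(Z = 1 | obs) = 2/5

Enumerate traces; 2 have nonzero weight after conditioning:
  (Z=1, Y=3, X=1, W=1) weight 1/90
  (Z=2, Y=3, X=0, W=2) weight 1/60
Group by Z:
  weight(Z=1) = 1/90
  weight(Z=2) = 1/60
Total weight = 1/90 + 1/60 = 1/36
P(Z=1 | obs) = 1/90 / 1/36 = 2/5
P(Z=2 | obs) = 1/60 / 1/36 = 3/5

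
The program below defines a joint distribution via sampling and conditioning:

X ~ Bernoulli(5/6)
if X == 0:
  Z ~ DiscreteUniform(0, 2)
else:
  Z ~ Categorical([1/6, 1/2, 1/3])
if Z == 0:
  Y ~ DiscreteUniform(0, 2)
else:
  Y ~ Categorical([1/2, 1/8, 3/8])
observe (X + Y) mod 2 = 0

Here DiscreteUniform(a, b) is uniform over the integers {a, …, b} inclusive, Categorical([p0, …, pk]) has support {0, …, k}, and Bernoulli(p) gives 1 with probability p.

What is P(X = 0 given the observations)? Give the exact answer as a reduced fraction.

P(X = 0 | obs) = 116/231

Enumerate traces; 9 have nonzero weight after conditioning:
  (X=0, Z=0, Y=0) weight 1/54
  (X=0, Z=0, Y=2) weight 1/54
  (X=0, Z=1, Y=0) weight 1/36
  (X=0, Z=1, Y=2) weight 1/48
  (X=0, Z=2, Y=0) weight 1/36
  (X=0, Z=2, Y=2) weight 1/48
  (X=1, Z=0, Y=1) weight 5/108
  (X=1, Z=1, Y=1) weight 5/96
  … 1 more
Group by X:
  weight(X=0) = 29/216
  weight(X=1) = 115/864
Total weight = 29/216 + 115/864 = 77/288
P(X=0 | obs) = 29/216 / 77/288 = 116/231
P(X=1 | obs) = 115/864 / 77/288 = 115/231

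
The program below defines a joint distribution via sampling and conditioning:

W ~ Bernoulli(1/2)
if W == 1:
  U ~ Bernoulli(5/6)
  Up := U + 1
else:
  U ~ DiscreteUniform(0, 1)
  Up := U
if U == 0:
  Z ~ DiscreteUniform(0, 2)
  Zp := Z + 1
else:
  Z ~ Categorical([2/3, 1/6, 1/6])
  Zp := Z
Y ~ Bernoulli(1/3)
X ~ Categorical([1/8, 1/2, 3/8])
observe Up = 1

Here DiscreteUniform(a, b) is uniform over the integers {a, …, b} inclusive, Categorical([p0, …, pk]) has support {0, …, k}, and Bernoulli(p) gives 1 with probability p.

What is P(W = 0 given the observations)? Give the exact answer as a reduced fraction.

P(W = 0 | obs) = 3/4

Enumerate traces; 36 have nonzero weight after conditioning:
  (W=0, U=1, Z=0, Y=0, X=0) weight 1/72
  (W=0, U=1, Z=0, Y=0, X=1) weight 1/18
  (W=0, U=1, Z=0, Y=0, X=2) weight 1/24
  (W=0, U=1, Z=0, Y=1, X=0) weight 1/144
  (W=0, U=1, Z=0, Y=1, X=1) weight 1/36
  (W=0, U=1, Z=0, Y=1, X=2) weight 1/48
  (W=0, U=1, Z=1, Y=0, X=0) weight 1/288
  (W=0, U=1, Z=1, Y=0, X=1) weight 1/72
  (W=1, U=0, Z=0, Y=0, X=0) weight 1/432
  … 27 more
Group by W:
  weight(W=0) = 1/4
  weight(W=1) = 1/12
Total weight = 1/4 + 1/12 = 1/3
P(W=0 | obs) = 1/4 / 1/3 = 3/4
P(W=1 | obs) = 1/12 / 1/3 = 1/4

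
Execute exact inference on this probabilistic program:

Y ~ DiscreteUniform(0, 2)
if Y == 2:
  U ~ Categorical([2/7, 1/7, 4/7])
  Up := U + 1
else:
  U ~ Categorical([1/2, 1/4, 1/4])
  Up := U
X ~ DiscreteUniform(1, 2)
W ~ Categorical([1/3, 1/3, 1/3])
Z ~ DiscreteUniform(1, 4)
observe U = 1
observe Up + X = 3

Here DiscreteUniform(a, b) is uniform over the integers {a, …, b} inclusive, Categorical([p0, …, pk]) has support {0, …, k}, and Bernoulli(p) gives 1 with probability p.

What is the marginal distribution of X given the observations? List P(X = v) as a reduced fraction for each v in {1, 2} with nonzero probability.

Enumerate traces; 36 have nonzero weight after conditioning:
  (Y=0, U=1, X=2, W=0, Z=1) weight 1/288
  (Y=0, U=1, X=2, W=0, Z=2) weight 1/288
  (Y=0, U=1, X=2, W=0, Z=3) weight 1/288
  (Y=0, U=1, X=2, W=0, Z=4) weight 1/288
  (Y=0, U=1, X=2, W=1, Z=1) weight 1/288
  (Y=0, U=1, X=2, W=1, Z=2) weight 1/288
  (Y=0, U=1, X=2, W=1, Z=3) weight 1/288
  (Y=0, U=1, X=2, W=1, Z=4) weight 1/288
  (Y=2, U=1, X=1, W=0, Z=1) weight 1/504
  … 27 more
Group by X:
  weight(X=1) = 1/42
  weight(X=2) = 1/12
Total weight = 1/42 + 1/12 = 3/28
P(X=1 | obs) = 1/42 / 3/28 = 2/9
P(X=2 | obs) = 1/12 / 3/28 = 7/9

P(X=1) = 2/9, P(X=2) = 7/9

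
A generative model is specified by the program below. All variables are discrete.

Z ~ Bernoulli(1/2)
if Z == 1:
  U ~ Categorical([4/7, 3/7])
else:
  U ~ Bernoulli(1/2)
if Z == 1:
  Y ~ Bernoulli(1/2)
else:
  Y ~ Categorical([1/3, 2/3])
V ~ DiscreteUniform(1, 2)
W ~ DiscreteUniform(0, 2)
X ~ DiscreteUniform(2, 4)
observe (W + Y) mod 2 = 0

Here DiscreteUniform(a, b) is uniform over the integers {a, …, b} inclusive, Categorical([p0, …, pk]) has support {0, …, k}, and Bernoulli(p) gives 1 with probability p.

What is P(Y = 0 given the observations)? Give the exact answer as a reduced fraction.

P(Y = 0 | obs) = 10/17

Enumerate traces; 72 have nonzero weight after conditioning:
  (Z=0, U=0, Y=0, V=1, W=0, X=2) weight 1/216
  (Z=0, U=0, Y=0, V=1, W=0, X=3) weight 1/216
  (Z=0, U=0, Y=0, V=1, W=0, X=4) weight 1/216
  (Z=0, U=0, Y=0, V=1, W=2, X=2) weight 1/216
  (Z=0, U=0, Y=0, V=1, W=2, X=3) weight 1/216
  (Z=0, U=0, Y=0, V=1, W=2, X=4) weight 1/216
  (Z=0, U=0, Y=0, V=2, W=0, X=2) weight 1/216
  (Z=0, U=0, Y=0, V=2, W=0, X=3) weight 1/216
  (Z=0, U=0, Y=1, V=1, W=1, X=2) weight 1/108
  … 63 more
Group by Y:
  weight(Y=0) = 5/18
  weight(Y=1) = 7/36
Total weight = 5/18 + 7/36 = 17/36
P(Y=0 | obs) = 5/18 / 17/36 = 10/17
P(Y=1 | obs) = 7/36 / 17/36 = 7/17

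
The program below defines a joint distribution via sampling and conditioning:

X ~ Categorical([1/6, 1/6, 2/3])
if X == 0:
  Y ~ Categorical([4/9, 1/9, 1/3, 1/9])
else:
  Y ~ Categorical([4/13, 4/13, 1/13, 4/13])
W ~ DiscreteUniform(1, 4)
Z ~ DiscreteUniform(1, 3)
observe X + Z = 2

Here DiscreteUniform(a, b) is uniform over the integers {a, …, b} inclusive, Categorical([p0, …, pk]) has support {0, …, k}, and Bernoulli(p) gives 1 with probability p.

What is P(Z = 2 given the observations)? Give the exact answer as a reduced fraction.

Enumerate traces; 32 have nonzero weight after conditioning:
  (X=0, Y=0, W=1, Z=2) weight 1/162
  (X=0, Y=0, W=2, Z=2) weight 1/162
  (X=0, Y=0, W=3, Z=2) weight 1/162
  (X=0, Y=0, W=4, Z=2) weight 1/162
  (X=0, Y=1, W=1, Z=2) weight 1/648
  (X=0, Y=1, W=2, Z=2) weight 1/648
  (X=0, Y=1, W=3, Z=2) weight 1/648
  (X=0, Y=1, W=4, Z=2) weight 1/648
  (X=1, Y=0, W=1, Z=1) weight 1/234
  … 23 more
Group by Z:
  weight(Z=1) = 1/18
  weight(Z=2) = 1/18
Total weight = 1/18 + 1/18 = 1/9
P(Z=1 | obs) = 1/18 / 1/9 = 1/2
P(Z=2 | obs) = 1/18 / 1/9 = 1/2

P(Z = 2 | obs) = 1/2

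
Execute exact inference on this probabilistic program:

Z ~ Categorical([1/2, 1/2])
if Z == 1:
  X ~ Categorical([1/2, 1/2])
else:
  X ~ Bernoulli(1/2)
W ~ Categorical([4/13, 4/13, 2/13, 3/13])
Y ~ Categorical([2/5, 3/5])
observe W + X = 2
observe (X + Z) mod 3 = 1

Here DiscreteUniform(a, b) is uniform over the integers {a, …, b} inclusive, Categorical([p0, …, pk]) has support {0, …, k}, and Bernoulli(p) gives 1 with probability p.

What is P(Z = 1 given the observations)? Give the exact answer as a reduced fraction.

P(Z = 1 | obs) = 1/3

Enumerate traces; 4 have nonzero weight after conditioning:
  (Z=0, X=1, W=1, Y=0) weight 2/65
  (Z=0, X=1, W=1, Y=1) weight 3/65
  (Z=1, X=0, W=2, Y=0) weight 1/65
  (Z=1, X=0, W=2, Y=1) weight 3/130
Group by Z:
  weight(Z=0) = 1/13
  weight(Z=1) = 1/26
Total weight = 1/13 + 1/26 = 3/26
P(Z=0 | obs) = 1/13 / 3/26 = 2/3
P(Z=1 | obs) = 1/26 / 3/26 = 1/3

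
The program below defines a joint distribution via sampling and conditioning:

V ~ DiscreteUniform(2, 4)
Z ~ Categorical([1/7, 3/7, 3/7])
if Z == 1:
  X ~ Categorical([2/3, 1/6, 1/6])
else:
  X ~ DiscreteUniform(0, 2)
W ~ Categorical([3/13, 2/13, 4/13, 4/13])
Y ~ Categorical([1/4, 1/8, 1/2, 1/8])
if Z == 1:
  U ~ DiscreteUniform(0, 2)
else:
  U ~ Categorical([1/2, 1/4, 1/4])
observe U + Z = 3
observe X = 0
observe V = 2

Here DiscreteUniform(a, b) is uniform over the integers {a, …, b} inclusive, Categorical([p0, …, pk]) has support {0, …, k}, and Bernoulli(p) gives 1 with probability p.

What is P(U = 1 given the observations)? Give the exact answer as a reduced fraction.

P(U = 1 | obs) = 3/11

Enumerate traces; 32 have nonzero weight after conditioning:
  (V=2, Z=1, X=0, W=0, Y=0, U=2) weight 1/546
  (V=2, Z=1, X=0, W=0, Y=1, U=2) weight 1/1092
  (V=2, Z=1, X=0, W=0, Y=2, U=2) weight 1/273
  (V=2, Z=1, X=0, W=0, Y=3, U=2) weight 1/1092
  (V=2, Z=1, X=0, W=1, Y=0, U=2) weight 1/819
  (V=2, Z=1, X=0, W=1, Y=1, U=2) weight 1/1638
  (V=2, Z=1, X=0, W=1, Y=2, U=2) weight 2/819
  (V=2, Z=1, X=0, W=1, Y=3, U=2) weight 1/1638
  (V=2, Z=2, X=0, W=0, Y=0, U=1) weight 1/1456
  … 23 more
Group by U:
  weight(U=1) = 1/84
  weight(U=2) = 2/63
Total weight = 1/84 + 2/63 = 11/252
P(U=1 | obs) = 1/84 / 11/252 = 3/11
P(U=2 | obs) = 2/63 / 11/252 = 8/11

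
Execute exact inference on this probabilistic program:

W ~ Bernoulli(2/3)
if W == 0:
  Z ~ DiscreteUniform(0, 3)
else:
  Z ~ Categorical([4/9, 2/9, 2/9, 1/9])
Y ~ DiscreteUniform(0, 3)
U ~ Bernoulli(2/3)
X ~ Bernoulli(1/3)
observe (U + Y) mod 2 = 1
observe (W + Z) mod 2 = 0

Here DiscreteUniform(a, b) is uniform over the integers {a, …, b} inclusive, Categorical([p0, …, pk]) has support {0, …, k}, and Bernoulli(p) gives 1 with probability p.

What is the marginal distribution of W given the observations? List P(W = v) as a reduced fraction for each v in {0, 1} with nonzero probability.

Enumerate traces; 32 have nonzero weight after conditioning:
  (W=0, Z=0, Y=0, U=1, X=0) weight 1/108
  (W=0, Z=0, Y=0, U=1, X=1) weight 1/216
  (W=0, Z=0, Y=1, U=0, X=0) weight 1/216
  (W=0, Z=0, Y=1, U=0, X=1) weight 1/432
  (W=0, Z=0, Y=2, U=1, X=0) weight 1/108
  (W=0, Z=0, Y=2, U=1, X=1) weight 1/216
  (W=0, Z=0, Y=3, U=0, X=0) weight 1/216
  (W=0, Z=0, Y=3, U=0, X=1) weight 1/432
  (W=1, Z=1, Y=0, U=1, X=0) weight 4/243
  … 23 more
Group by W:
  weight(W=0) = 1/12
  weight(W=1) = 1/9
Total weight = 1/12 + 1/9 = 7/36
P(W=0 | obs) = 1/12 / 7/36 = 3/7
P(W=1 | obs) = 1/9 / 7/36 = 4/7

P(W=0) = 3/7, P(W=1) = 4/7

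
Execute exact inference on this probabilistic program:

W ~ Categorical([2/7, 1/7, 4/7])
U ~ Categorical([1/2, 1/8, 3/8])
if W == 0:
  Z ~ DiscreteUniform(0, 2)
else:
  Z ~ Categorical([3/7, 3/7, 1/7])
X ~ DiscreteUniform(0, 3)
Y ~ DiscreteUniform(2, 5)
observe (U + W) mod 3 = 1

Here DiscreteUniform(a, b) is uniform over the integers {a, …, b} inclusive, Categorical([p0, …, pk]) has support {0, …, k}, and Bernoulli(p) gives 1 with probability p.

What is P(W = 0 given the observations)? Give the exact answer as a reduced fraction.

Enumerate traces; 144 have nonzero weight after conditioning:
  (W=0, U=1, Z=0, X=0, Y=2) weight 1/1344
  (W=0, U=1, Z=0, X=0, Y=3) weight 1/1344
  (W=0, U=1, Z=0, X=0, Y=4) weight 1/1344
  (W=0, U=1, Z=0, X=0, Y=5) weight 1/1344
  (W=0, U=1, Z=0, X=1, Y=2) weight 1/1344
  (W=0, U=1, Z=0, X=1, Y=3) weight 1/1344
  (W=0, U=1, Z=0, X=1, Y=4) weight 1/1344
  (W=0, U=1, Z=0, X=1, Y=5) weight 1/1344
  (W=1, U=0, Z=0, X=0, Y=2) weight 3/1568
  (W=2, U=2, Z=0, X=0, Y=2) weight 9/1568
  … 134 more
Group by W:
  weight(W=0) = 1/28
  weight(W=1) = 1/14
  weight(W=2) = 3/14
Total weight = 1/28 + 1/14 + 3/14 = 9/28
P(W=0 | obs) = 1/28 / 9/28 = 1/9
P(W=1 | obs) = 1/14 / 9/28 = 2/9
P(W=2 | obs) = 3/14 / 9/28 = 2/3

P(W = 0 | obs) = 1/9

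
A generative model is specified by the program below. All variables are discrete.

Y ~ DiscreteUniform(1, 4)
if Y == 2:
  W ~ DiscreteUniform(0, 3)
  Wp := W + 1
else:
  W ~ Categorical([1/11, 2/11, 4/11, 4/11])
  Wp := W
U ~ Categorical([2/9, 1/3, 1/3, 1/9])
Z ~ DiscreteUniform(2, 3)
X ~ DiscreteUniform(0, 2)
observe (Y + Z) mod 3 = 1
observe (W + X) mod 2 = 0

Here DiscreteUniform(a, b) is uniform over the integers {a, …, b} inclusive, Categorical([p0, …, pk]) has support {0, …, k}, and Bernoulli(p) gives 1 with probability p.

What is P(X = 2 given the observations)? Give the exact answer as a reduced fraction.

Enumerate traces; 72 have nonzero weight after conditioning:
  (Y=1, W=0, U=0, Z=3, X=0) weight 1/1188
  (Y=1, W=0, U=0, Z=3, X=2) weight 1/1188
  (Y=1, W=0, U=1, Z=3, X=0) weight 1/792
  (Y=1, W=0, U=1, Z=3, X=2) weight 1/792
  (Y=1, W=0, U=2, Z=3, X=0) weight 1/792
  (Y=1, W=0, U=2, Z=3, X=2) weight 1/792
  (Y=1, W=0, U=3, Z=3, X=0) weight 1/2376
  (Y=1, W=0, U=3, Z=3, X=2) weight 1/2376
  (Y=1, W=1, U=0, Z=3, X=1) weight 1/594
  … 63 more
Group by X:
  weight(X=0) = 31/528
  weight(X=1) = 35/528
  weight(X=2) = 31/528
Total weight = 31/528 + 35/528 + 31/528 = 97/528
P(X=0 | obs) = 31/528 / 97/528 = 31/97
P(X=1 | obs) = 35/528 / 97/528 = 35/97
P(X=2 | obs) = 31/528 / 97/528 = 31/97

P(X = 2 | obs) = 31/97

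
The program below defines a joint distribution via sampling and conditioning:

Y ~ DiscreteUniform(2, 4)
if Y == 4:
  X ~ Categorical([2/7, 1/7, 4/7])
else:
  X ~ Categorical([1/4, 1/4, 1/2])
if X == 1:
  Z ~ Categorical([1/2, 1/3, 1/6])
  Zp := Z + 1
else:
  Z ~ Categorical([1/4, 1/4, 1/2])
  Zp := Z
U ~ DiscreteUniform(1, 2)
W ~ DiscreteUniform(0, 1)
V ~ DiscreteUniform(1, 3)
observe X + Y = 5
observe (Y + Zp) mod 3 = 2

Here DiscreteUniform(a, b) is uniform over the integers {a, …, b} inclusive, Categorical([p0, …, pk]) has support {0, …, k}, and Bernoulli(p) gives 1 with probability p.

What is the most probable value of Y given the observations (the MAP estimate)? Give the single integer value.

argmax_v P(Y = v | obs) = 3

Enumerate traces; 24 have nonzero weight after conditioning:
  (Y=3, X=2, Z=2, U=1, W=0, V=1) weight 1/144
  (Y=3, X=2, Z=2, U=1, W=0, V=2) weight 1/144
  (Y=3, X=2, Z=2, U=1, W=0, V=3) weight 1/144
  (Y=3, X=2, Z=2, U=1, W=1, V=1) weight 1/144
  (Y=3, X=2, Z=2, U=1, W=1, V=2) weight 1/144
  (Y=3, X=2, Z=2, U=1, W=1, V=3) weight 1/144
  (Y=3, X=2, Z=2, U=2, W=0, V=1) weight 1/144
  (Y=3, X=2, Z=2, U=2, W=0, V=2) weight 1/144
  (Y=4, X=1, Z=0, U=1, W=0, V=1) weight 1/504
  … 15 more
Group by Y:
  weight(Y=3) = 1/12
  weight(Y=4) = 1/42
Total weight = 1/12 + 1/42 = 3/28
P(Y=3 | obs) = 1/12 / 3/28 = 7/9
P(Y=4 | obs) = 1/42 / 3/28 = 2/9
argmax = 3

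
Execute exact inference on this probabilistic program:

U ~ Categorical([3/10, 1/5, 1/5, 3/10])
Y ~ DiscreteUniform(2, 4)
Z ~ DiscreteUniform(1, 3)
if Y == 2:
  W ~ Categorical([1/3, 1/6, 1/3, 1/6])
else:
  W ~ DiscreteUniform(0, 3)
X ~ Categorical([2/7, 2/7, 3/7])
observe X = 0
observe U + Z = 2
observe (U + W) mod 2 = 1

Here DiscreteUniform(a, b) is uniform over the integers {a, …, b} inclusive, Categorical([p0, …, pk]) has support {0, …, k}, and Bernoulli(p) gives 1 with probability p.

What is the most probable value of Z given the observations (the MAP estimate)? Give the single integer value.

argmax_v P(Z = v | obs) = 2

Enumerate traces; 12 have nonzero weight after conditioning:
  (U=0, Y=2, Z=2, W=1, X=0) weight 1/630
  (U=0, Y=2, Z=2, W=3, X=0) weight 1/630
  (U=0, Y=3, Z=2, W=1, X=0) weight 1/420
  (U=0, Y=3, Z=2, W=3, X=0) weight 1/420
  (U=0, Y=4, Z=2, W=1, X=0) weight 1/420
  (U=0, Y=4, Z=2, W=3, X=0) weight 1/420
  (U=1, Y=2, Z=1, W=0, X=0) weight 2/945
  (U=1, Y=2, Z=1, W=2, X=0) weight 2/945
  … 4 more
Group by Z:
  weight(Z=1) = 2/189
  weight(Z=2) = 4/315
Total weight = 2/189 + 4/315 = 22/945
P(Z=1 | obs) = 2/189 / 22/945 = 5/11
P(Z=2 | obs) = 4/315 / 22/945 = 6/11
argmax = 2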